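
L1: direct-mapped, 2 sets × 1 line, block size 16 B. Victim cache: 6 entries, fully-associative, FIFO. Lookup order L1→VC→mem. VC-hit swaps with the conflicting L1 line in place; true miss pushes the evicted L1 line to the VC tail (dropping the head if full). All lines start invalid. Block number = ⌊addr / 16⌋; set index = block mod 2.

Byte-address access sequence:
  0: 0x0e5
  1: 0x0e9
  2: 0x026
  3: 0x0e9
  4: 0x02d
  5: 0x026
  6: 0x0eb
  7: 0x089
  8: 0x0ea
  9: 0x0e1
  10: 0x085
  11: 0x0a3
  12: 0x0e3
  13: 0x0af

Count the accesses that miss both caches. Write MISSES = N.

#0 0xe5→b14/s0 MISS; vc=[]
#1 0xe9→b14/s0 L1-HIT; vc=[]
#2 0x26→b2/s0 MISS; vc=[14]
#3 0xe9→b14/s0 VC-HIT; vc=[2]
#4 0x2d→b2/s0 VC-HIT; vc=[14]
#5 0x26→b2/s0 L1-HIT; vc=[14]
#6 0xeb→b14/s0 VC-HIT; vc=[2]
#7 0x89→b8/s0 MISS; vc=[2,14]
#8 0xea→b14/s0 VC-HIT; vc=[2,8]
#9 0xe1→b14/s0 L1-HIT; vc=[2,8]
#10 0x85→b8/s0 VC-HIT; vc=[2,14]
#11 0xa3→b10/s0 MISS; vc=[2,14,8]
#12 0xe3→b14/s0 VC-HIT; vc=[2,10,8]
#13 0xaf→b10/s0 VC-HIT; vc=[2,14,8]

MISSES = 4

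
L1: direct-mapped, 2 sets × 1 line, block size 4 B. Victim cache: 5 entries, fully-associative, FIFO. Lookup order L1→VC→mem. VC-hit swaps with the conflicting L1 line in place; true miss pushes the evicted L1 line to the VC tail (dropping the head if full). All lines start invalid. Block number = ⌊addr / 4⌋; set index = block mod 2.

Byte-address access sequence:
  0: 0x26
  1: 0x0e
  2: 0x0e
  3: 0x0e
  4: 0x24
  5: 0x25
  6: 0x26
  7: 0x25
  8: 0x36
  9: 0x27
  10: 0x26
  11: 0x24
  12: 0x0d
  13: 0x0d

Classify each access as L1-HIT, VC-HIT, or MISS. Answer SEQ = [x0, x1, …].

#0 0x26→b9/s1 MISS; vc=[]
#1 0xe→b3/s1 MISS; vc=[9]
#2 0xe→b3/s1 L1-HIT; vc=[9]
#3 0xe→b3/s1 L1-HIT; vc=[9]
#4 0x24→b9/s1 VC-HIT; vc=[3]
#5 0x25→b9/s1 L1-HIT; vc=[3]
#6 0x26→b9/s1 L1-HIT; vc=[3]
#7 0x25→b9/s1 L1-HIT; vc=[3]
#8 0x36→b13/s1 MISS; vc=[3,9]
#9 0x27→b9/s1 VC-HIT; vc=[3,13]
#10 0x26→b9/s1 L1-HIT; vc=[3,13]
#11 0x24→b9/s1 L1-HIT; vc=[3,13]
#12 0xd→b3/s1 VC-HIT; vc=[9,13]
#13 0xd→b3/s1 L1-HIT; vc=[9,13]

SEQ = [MISS, MISS, L1-HIT, L1-HIT, VC-HIT, L1-HIT, L1-HIT, L1-HIT, MISS, VC-HIT, L1-HIT, L1-HIT, VC-HIT, L1-HIT]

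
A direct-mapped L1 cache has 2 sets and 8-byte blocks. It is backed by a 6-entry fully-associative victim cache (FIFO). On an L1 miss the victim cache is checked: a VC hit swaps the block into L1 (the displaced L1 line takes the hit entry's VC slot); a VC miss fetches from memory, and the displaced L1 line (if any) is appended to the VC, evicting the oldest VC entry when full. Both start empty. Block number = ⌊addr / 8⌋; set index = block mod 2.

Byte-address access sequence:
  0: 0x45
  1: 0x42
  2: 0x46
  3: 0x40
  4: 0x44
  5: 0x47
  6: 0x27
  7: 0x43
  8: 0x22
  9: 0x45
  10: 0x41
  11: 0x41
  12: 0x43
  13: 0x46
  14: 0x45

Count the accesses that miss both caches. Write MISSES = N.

MISSES = 2

0: 0x45 (blk 8, set 0) → MISS  vc=[]
1: 0x42 (blk 8, set 0) → L1-HIT  vc=[]
2: 0x46 (blk 8, set 0) → L1-HIT  vc=[]
3: 0x40 (blk 8, set 0) → L1-HIT  vc=[]
4: 0x44 (blk 8, set 0) → L1-HIT  vc=[]
5: 0x47 (blk 8, set 0) → L1-HIT  vc=[]
6: 0x27 (blk 4, set 0) → MISS  vc=[8]
7: 0x43 (blk 8, set 0) → VC-HIT  vc=[4]
8: 0x22 (blk 4, set 0) → VC-HIT  vc=[8]
9: 0x45 (blk 8, set 0) → VC-HIT  vc=[4]
10: 0x41 (blk 8, set 0) → L1-HIT  vc=[4]
11: 0x41 (blk 8, set 0) → L1-HIT  vc=[4]
12: 0x43 (blk 8, set 0) → L1-HIT  vc=[4]
13: 0x46 (blk 8, set 0) → L1-HIT  vc=[4]
14: 0x45 (blk 8, set 0) → L1-HIT  vc=[4]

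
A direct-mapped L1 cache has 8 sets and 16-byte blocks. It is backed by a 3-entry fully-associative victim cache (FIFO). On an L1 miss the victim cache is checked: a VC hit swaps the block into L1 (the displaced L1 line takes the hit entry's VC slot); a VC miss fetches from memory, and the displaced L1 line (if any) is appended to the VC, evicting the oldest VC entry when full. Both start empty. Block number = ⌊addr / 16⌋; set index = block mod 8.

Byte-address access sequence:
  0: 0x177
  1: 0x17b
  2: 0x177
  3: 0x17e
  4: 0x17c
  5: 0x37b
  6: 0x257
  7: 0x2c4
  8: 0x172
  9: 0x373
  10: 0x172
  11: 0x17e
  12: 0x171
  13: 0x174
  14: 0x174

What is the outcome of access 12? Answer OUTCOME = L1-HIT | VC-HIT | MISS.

OUTCOME = L1-HIT

  [0] addr=0x177 blk=23 s=7: MISS | VC []
  [1] addr=0x17b blk=23 s=7: L1-HIT | VC []
  [2] addr=0x177 blk=23 s=7: L1-HIT | VC []
  [3] addr=0x17e blk=23 s=7: L1-HIT | VC []
  [4] addr=0x17c blk=23 s=7: L1-HIT | VC []
  [5] addr=0x37b blk=55 s=7: MISS | VC [23]
  [6] addr=0x257 blk=37 s=5: MISS | VC [23]
  [7] addr=0x2c4 blk=44 s=4: MISS | VC [23]
  [8] addr=0x172 blk=23 s=7: VC-HIT | VC [55]
  [9] addr=0x373 blk=55 s=7: VC-HIT | VC [23]
  [10] addr=0x172 blk=23 s=7: VC-HIT | VC [55]
  [11] addr=0x17e blk=23 s=7: L1-HIT | VC [55]
  [12] addr=0x171 blk=23 s=7: L1-HIT | VC [55]
  [13] addr=0x174 blk=23 s=7: L1-HIT | VC [55]
  [14] addr=0x174 blk=23 s=7: L1-HIT | VC [55]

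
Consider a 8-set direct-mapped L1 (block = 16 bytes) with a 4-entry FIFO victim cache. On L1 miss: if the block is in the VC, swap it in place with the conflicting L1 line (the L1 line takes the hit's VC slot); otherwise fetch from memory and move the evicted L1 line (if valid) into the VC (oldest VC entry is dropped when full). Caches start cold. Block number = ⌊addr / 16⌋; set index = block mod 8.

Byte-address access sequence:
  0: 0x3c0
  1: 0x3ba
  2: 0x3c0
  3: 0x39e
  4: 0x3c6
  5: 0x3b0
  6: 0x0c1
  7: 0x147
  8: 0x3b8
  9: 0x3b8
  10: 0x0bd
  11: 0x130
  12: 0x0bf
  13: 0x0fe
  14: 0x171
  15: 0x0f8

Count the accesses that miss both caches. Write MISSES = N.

MISSES = 9

  [0] addr=0x3c0 blk=60 s=4: MISS | VC []
  [1] addr=0x3ba blk=59 s=3: MISS | VC []
  [2] addr=0x3c0 blk=60 s=4: L1-HIT | VC []
  [3] addr=0x39e blk=57 s=1: MISS | VC []
  [4] addr=0x3c6 blk=60 s=4: L1-HIT | VC []
  [5] addr=0x3b0 blk=59 s=3: L1-HIT | VC []
  [6] addr=0xc1 blk=12 s=4: MISS | VC [60]
  [7] addr=0x147 blk=20 s=4: MISS | VC [60, 12]
  [8] addr=0x3b8 blk=59 s=3: L1-HIT | VC [60, 12]
  [9] addr=0x3b8 blk=59 s=3: L1-HIT | VC [60, 12]
  [10] addr=0xbd blk=11 s=3: MISS | VC [60, 12, 59]
  [11] addr=0x130 blk=19 s=3: MISS | VC [60, 12, 59, 11]
  [12] addr=0xbf blk=11 s=3: VC-HIT | VC [60, 12, 59, 19]
  [13] addr=0xfe blk=15 s=7: MISS | VC [60, 12, 59, 19]
  [14] addr=0x171 blk=23 s=7: MISS | VC [12, 59, 19, 15]
  [15] addr=0xf8 blk=15 s=7: VC-HIT | VC [12, 59, 19, 23]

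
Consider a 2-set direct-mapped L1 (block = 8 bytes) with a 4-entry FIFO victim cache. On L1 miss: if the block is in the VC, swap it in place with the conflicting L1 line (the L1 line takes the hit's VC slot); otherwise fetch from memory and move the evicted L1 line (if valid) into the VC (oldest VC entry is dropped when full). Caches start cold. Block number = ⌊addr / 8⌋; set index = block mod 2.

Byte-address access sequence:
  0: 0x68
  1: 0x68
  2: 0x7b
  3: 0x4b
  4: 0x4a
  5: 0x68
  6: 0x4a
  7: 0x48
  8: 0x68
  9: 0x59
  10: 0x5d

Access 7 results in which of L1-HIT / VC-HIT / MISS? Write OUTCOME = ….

#0 0x68→b13/s1 MISS; vc=[]
#1 0x68→b13/s1 L1-HIT; vc=[]
#2 0x7b→b15/s1 MISS; vc=[13]
#3 0x4b→b9/s1 MISS; vc=[13,15]
#4 0x4a→b9/s1 L1-HIT; vc=[13,15]
#5 0x68→b13/s1 VC-HIT; vc=[9,15]
#6 0x4a→b9/s1 VC-HIT; vc=[13,15]
#7 0x48→b9/s1 L1-HIT; vc=[13,15]
#8 0x68→b13/s1 VC-HIT; vc=[9,15]
#9 0x59→b11/s1 MISS; vc=[9,15,13]
#10 0x5d→b11/s1 L1-HIT; vc=[9,15,13]

OUTCOME = L1-HIT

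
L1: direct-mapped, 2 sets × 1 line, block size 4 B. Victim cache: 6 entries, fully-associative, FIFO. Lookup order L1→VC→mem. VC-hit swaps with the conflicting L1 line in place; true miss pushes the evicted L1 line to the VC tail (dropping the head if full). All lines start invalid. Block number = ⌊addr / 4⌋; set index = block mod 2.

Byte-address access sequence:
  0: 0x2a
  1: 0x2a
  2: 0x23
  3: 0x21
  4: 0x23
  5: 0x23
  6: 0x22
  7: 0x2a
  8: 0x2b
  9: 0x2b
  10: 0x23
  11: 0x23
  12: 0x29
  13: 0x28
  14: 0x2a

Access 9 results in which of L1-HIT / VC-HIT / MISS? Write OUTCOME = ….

OUTCOME = L1-HIT

  [0] addr=0x2a blk=10 s=0: MISS | VC []
  [1] addr=0x2a blk=10 s=0: L1-HIT | VC []
  [2] addr=0x23 blk=8 s=0: MISS | VC [10]
  [3] addr=0x21 blk=8 s=0: L1-HIT | VC [10]
  [4] addr=0x23 blk=8 s=0: L1-HIT | VC [10]
  [5] addr=0x23 blk=8 s=0: L1-HIT | VC [10]
  [6] addr=0x22 blk=8 s=0: L1-HIT | VC [10]
  [7] addr=0x2a blk=10 s=0: VC-HIT | VC [8]
  [8] addr=0x2b blk=10 s=0: L1-HIT | VC [8]
  [9] addr=0x2b blk=10 s=0: L1-HIT | VC [8]
  [10] addr=0x23 blk=8 s=0: VC-HIT | VC [10]
  [11] addr=0x23 blk=8 s=0: L1-HIT | VC [10]
  [12] addr=0x29 blk=10 s=0: VC-HIT | VC [8]
  [13] addr=0x28 blk=10 s=0: L1-HIT | VC [8]
  [14] addr=0x2a blk=10 s=0: L1-HIT | VC [8]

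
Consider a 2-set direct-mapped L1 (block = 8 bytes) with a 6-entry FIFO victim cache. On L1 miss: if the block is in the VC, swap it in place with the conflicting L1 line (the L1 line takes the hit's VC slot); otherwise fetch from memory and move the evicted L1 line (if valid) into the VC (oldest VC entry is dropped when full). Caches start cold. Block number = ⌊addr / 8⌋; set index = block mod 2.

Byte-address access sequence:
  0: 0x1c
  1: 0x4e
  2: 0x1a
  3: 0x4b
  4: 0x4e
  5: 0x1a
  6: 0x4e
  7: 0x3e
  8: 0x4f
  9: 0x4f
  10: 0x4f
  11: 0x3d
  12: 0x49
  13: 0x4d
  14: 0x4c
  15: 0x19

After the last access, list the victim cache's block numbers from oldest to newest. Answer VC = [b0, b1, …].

0: 0x1c (blk 3, set 1) → MISS  vc=[]
1: 0x4e (blk 9, set 1) → MISS  vc=[3]
2: 0x1a (blk 3, set 1) → VC-HIT  vc=[9]
3: 0x4b (blk 9, set 1) → VC-HIT  vc=[3]
4: 0x4e (blk 9, set 1) → L1-HIT  vc=[3]
5: 0x1a (blk 3, set 1) → VC-HIT  vc=[9]
6: 0x4e (blk 9, set 1) → VC-HIT  vc=[3]
7: 0x3e (blk 7, set 1) → MISS  vc=[3, 9]
8: 0x4f (blk 9, set 1) → VC-HIT  vc=[3, 7]
9: 0x4f (blk 9, set 1) → L1-HIT  vc=[3, 7]
10: 0x4f (blk 9, set 1) → L1-HIT  vc=[3, 7]
11: 0x3d (blk 7, set 1) → VC-HIT  vc=[3, 9]
12: 0x49 (blk 9, set 1) → VC-HIT  vc=[3, 7]
13: 0x4d (blk 9, set 1) → L1-HIT  vc=[3, 7]
14: 0x4c (blk 9, set 1) → L1-HIT  vc=[3, 7]
15: 0x19 (blk 3, set 1) → VC-HIT  vc=[9, 7]

VC = [9, 7]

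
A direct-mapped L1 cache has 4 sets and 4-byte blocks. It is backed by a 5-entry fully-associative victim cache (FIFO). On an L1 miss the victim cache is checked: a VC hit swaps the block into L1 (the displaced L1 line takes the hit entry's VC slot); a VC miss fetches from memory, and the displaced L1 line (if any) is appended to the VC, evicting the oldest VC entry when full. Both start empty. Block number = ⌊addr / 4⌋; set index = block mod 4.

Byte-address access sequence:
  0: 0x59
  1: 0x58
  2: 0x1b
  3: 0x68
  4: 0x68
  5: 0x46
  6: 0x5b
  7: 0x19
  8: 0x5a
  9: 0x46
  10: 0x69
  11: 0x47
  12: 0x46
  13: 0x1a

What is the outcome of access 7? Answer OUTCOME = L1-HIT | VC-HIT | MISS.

OUTCOME = VC-HIT

0: 0x59 (blk 22, set 2) → MISS  vc=[]
1: 0x58 (blk 22, set 2) → L1-HIT  vc=[]
2: 0x1b (blk 6, set 2) → MISS  vc=[22]
3: 0x68 (blk 26, set 2) → MISS  vc=[22, 6]
4: 0x68 (blk 26, set 2) → L1-HIT  vc=[22, 6]
5: 0x46 (blk 17, set 1) → MISS  vc=[22, 6]
6: 0x5b (blk 22, set 2) → VC-HIT  vc=[26, 6]
7: 0x19 (blk 6, set 2) → VC-HIT  vc=[26, 22]
8: 0x5a (blk 22, set 2) → VC-HIT  vc=[26, 6]
9: 0x46 (blk 17, set 1) → L1-HIT  vc=[26, 6]
10: 0x69 (blk 26, set 2) → VC-HIT  vc=[22, 6]
11: 0x47 (blk 17, set 1) → L1-HIT  vc=[22, 6]
12: 0x46 (blk 17, set 1) → L1-HIT  vc=[22, 6]
13: 0x1a (blk 6, set 2) → VC-HIT  vc=[22, 26]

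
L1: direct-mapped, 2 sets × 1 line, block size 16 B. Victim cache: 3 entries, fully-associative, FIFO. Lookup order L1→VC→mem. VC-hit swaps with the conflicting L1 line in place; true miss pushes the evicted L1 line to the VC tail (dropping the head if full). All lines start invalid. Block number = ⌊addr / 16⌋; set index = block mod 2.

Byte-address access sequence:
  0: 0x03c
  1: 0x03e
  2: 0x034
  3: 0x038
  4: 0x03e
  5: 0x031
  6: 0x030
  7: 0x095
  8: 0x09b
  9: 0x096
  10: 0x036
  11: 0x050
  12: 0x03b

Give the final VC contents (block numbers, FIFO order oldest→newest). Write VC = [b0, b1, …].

VC = [9, 5]

0: 0x3c (blk 3, set 1) → MISS  vc=[]
1: 0x3e (blk 3, set 1) → L1-HIT  vc=[]
2: 0x34 (blk 3, set 1) → L1-HIT  vc=[]
3: 0x38 (blk 3, set 1) → L1-HIT  vc=[]
4: 0x3e (blk 3, set 1) → L1-HIT  vc=[]
5: 0x31 (blk 3, set 1) → L1-HIT  vc=[]
6: 0x30 (blk 3, set 1) → L1-HIT  vc=[]
7: 0x95 (blk 9, set 1) → MISS  vc=[3]
8: 0x9b (blk 9, set 1) → L1-HIT  vc=[3]
9: 0x96 (blk 9, set 1) → L1-HIT  vc=[3]
10: 0x36 (blk 3, set 1) → VC-HIT  vc=[9]
11: 0x50 (blk 5, set 1) → MISS  vc=[9, 3]
12: 0x3b (blk 3, set 1) → VC-HIT  vc=[9, 5]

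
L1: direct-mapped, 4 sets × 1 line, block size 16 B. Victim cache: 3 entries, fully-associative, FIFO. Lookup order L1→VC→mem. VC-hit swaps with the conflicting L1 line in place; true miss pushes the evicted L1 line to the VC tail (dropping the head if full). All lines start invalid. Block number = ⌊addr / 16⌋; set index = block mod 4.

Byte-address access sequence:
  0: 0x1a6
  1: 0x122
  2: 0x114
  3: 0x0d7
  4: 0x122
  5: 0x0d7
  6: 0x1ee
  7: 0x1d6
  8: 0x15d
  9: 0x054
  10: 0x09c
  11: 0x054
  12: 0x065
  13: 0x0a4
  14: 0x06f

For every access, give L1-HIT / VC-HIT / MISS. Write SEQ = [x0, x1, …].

SEQ = [MISS, MISS, MISS, MISS, L1-HIT, L1-HIT, MISS, MISS, MISS, MISS, MISS, VC-HIT, MISS, MISS, VC-HIT]

  [0] addr=0x1a6 blk=26 s=2: MISS | VC []
  [1] addr=0x122 blk=18 s=2: MISS | VC [26]
  [2] addr=0x114 blk=17 s=1: MISS | VC [26]
  [3] addr=0xd7 blk=13 s=1: MISS | VC [26, 17]
  [4] addr=0x122 blk=18 s=2: L1-HIT | VC [26, 17]
  [5] addr=0xd7 blk=13 s=1: L1-HIT | VC [26, 17]
  [6] addr=0x1ee blk=30 s=2: MISS | VC [26, 17, 18]
  [7] addr=0x1d6 blk=29 s=1: MISS | VC [17, 18, 13]
  [8] addr=0x15d blk=21 s=1: MISS | VC [18, 13, 29]
  [9] addr=0x54 blk=5 s=1: MISS | VC [13, 29, 21]
  [10] addr=0x9c blk=9 s=1: MISS | VC [29, 21, 5]
  [11] addr=0x54 blk=5 s=1: VC-HIT | VC [29, 21, 9]
  [12] addr=0x65 blk=6 s=2: MISS | VC [21, 9, 30]
  [13] addr=0xa4 blk=10 s=2: MISS | VC [9, 30, 6]
  [14] addr=0x6f blk=6 s=2: VC-HIT | VC [9, 30, 10]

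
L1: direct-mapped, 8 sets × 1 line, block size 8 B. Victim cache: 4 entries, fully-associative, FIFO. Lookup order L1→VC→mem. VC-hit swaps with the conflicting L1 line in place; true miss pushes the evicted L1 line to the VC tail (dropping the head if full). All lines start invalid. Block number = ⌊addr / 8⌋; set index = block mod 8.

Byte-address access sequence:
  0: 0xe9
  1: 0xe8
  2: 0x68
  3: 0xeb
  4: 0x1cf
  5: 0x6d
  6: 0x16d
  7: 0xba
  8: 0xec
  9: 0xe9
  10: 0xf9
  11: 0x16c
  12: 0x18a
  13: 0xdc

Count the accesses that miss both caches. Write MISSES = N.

0: 0xe9 (blk 29, set 5) → MISS  vc=[]
1: 0xe8 (blk 29, set 5) → L1-HIT  vc=[]
2: 0x68 (blk 13, set 5) → MISS  vc=[29]
3: 0xeb (blk 29, set 5) → VC-HIT  vc=[13]
4: 0x1cf (blk 57, set 1) → MISS  vc=[13]
5: 0x6d (blk 13, set 5) → VC-HIT  vc=[29]
6: 0x16d (blk 45, set 5) → MISS  vc=[29, 13]
7: 0xba (blk 23, set 7) → MISS  vc=[29, 13]
8: 0xec (blk 29, set 5) → VC-HIT  vc=[45, 13]
9: 0xe9 (blk 29, set 5) → L1-HIT  vc=[45, 13]
10: 0xf9 (blk 31, set 7) → MISS  vc=[45, 13, 23]
11: 0x16c (blk 45, set 5) → VC-HIT  vc=[29, 13, 23]
12: 0x18a (blk 49, set 1) → MISS  vc=[29, 13, 23, 57]
13: 0xdc (blk 27, set 3) → MISS  vc=[29, 13, 23, 57]

MISSES = 8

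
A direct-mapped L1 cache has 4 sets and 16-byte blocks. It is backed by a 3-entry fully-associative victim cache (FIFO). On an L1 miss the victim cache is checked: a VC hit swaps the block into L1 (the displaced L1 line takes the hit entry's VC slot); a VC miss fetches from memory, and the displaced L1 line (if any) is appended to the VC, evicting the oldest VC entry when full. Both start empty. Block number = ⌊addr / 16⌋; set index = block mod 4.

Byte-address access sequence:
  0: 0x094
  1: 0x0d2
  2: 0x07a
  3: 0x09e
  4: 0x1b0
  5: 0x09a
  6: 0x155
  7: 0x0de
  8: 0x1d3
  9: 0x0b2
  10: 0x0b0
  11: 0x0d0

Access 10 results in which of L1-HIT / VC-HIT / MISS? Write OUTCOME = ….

OUTCOME = L1-HIT

0: 0x94 (blk 9, set 1) → MISS  vc=[]
1: 0xd2 (blk 13, set 1) → MISS  vc=[9]
2: 0x7a (blk 7, set 3) → MISS  vc=[9]
3: 0x9e (blk 9, set 1) → VC-HIT  vc=[13]
4: 0x1b0 (blk 27, set 3) → MISS  vc=[13, 7]
5: 0x9a (blk 9, set 1) → L1-HIT  vc=[13, 7]
6: 0x155 (blk 21, set 1) → MISS  vc=[13, 7, 9]
7: 0xde (blk 13, set 1) → VC-HIT  vc=[21, 7, 9]
8: 0x1d3 (blk 29, set 1) → MISS  vc=[7, 9, 13]
9: 0xb2 (blk 11, set 3) → MISS  vc=[9, 13, 27]
10: 0xb0 (blk 11, set 3) → L1-HIT  vc=[9, 13, 27]
11: 0xd0 (blk 13, set 1) → VC-HIT  vc=[9, 29, 27]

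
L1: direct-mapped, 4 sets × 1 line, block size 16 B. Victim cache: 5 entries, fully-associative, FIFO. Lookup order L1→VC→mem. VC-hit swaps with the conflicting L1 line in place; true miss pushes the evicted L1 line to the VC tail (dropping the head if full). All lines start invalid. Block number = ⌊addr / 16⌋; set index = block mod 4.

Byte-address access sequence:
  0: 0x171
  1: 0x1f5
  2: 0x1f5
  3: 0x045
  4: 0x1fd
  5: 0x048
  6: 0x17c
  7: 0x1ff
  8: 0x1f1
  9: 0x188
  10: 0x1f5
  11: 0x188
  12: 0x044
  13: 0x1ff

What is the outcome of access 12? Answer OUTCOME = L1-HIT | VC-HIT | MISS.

0: 0x171 (blk 23, set 3) → MISS  vc=[]
1: 0x1f5 (blk 31, set 3) → MISS  vc=[23]
2: 0x1f5 (blk 31, set 3) → L1-HIT  vc=[23]
3: 0x45 (blk 4, set 0) → MISS  vc=[23]
4: 0x1fd (blk 31, set 3) → L1-HIT  vc=[23]
5: 0x48 (blk 4, set 0) → L1-HIT  vc=[23]
6: 0x17c (blk 23, set 3) → VC-HIT  vc=[31]
7: 0x1ff (blk 31, set 3) → VC-HIT  vc=[23]
8: 0x1f1 (blk 31, set 3) → L1-HIT  vc=[23]
9: 0x188 (blk 24, set 0) → MISS  vc=[23, 4]
10: 0x1f5 (blk 31, set 3) → L1-HIT  vc=[23, 4]
11: 0x188 (blk 24, set 0) → L1-HIT  vc=[23, 4]
12: 0x44 (blk 4, set 0) → VC-HIT  vc=[23, 24]
13: 0x1ff (blk 31, set 3) → L1-HIT  vc=[23, 24]

OUTCOME = VC-HIT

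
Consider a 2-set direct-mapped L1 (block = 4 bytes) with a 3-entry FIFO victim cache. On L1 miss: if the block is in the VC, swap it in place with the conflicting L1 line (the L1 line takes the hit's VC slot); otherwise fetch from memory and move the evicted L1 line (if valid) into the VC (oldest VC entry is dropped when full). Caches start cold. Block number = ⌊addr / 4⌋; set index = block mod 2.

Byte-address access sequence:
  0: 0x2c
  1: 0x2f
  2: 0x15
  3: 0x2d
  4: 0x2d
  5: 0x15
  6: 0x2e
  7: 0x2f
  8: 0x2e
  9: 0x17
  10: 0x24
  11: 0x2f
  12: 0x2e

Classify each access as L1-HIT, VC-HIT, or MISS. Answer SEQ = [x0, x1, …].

0: 0x2c (blk 11, set 1) → MISS  vc=[]
1: 0x2f (blk 11, set 1) → L1-HIT  vc=[]
2: 0x15 (blk 5, set 1) → MISS  vc=[11]
3: 0x2d (blk 11, set 1) → VC-HIT  vc=[5]
4: 0x2d (blk 11, set 1) → L1-HIT  vc=[5]
5: 0x15 (blk 5, set 1) → VC-HIT  vc=[11]
6: 0x2e (blk 11, set 1) → VC-HIT  vc=[5]
7: 0x2f (blk 11, set 1) → L1-HIT  vc=[5]
8: 0x2e (blk 11, set 1) → L1-HIT  vc=[5]
9: 0x17 (blk 5, set 1) → VC-HIT  vc=[11]
10: 0x24 (blk 9, set 1) → MISS  vc=[11, 5]
11: 0x2f (blk 11, set 1) → VC-HIT  vc=[9, 5]
12: 0x2e (blk 11, set 1) → L1-HIT  vc=[9, 5]

SEQ = [MISS, L1-HIT, MISS, VC-HIT, L1-HIT, VC-HIT, VC-HIT, L1-HIT, L1-HIT, VC-HIT, MISS, VC-HIT, L1-HIT]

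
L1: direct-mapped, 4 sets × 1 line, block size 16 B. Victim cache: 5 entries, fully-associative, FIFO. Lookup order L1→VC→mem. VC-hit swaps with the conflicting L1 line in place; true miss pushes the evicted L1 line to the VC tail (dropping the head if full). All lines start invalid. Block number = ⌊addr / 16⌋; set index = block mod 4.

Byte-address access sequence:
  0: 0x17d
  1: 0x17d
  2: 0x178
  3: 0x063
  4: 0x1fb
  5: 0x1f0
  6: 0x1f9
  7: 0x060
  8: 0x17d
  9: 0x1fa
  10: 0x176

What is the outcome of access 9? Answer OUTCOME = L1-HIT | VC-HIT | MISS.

0: 0x17d (blk 23, set 3) → MISS  vc=[]
1: 0x17d (blk 23, set 3) → L1-HIT  vc=[]
2: 0x178 (blk 23, set 3) → L1-HIT  vc=[]
3: 0x63 (blk 6, set 2) → MISS  vc=[]
4: 0x1fb (blk 31, set 3) → MISS  vc=[23]
5: 0x1f0 (blk 31, set 3) → L1-HIT  vc=[23]
6: 0x1f9 (blk 31, set 3) → L1-HIT  vc=[23]
7: 0x60 (blk 6, set 2) → L1-HIT  vc=[23]
8: 0x17d (blk 23, set 3) → VC-HIT  vc=[31]
9: 0x1fa (blk 31, set 3) → VC-HIT  vc=[23]
10: 0x176 (blk 23, set 3) → VC-HIT  vc=[31]

OUTCOME = VC-HIT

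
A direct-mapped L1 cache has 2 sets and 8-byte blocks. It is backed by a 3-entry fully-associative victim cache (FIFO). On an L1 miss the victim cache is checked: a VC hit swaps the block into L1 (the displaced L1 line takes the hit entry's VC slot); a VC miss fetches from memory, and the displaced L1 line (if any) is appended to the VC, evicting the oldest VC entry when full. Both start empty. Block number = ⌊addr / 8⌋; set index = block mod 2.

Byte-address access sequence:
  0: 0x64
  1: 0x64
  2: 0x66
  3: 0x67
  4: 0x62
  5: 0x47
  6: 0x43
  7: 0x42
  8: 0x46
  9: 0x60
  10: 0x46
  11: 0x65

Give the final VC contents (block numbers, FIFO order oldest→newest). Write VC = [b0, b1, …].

VC = [8]

  [0] addr=0x64 blk=12 s=0: MISS | VC []
  [1] addr=0x64 blk=12 s=0: L1-HIT | VC []
  [2] addr=0x66 blk=12 s=0: L1-HIT | VC []
  [3] addr=0x67 blk=12 s=0: L1-HIT | VC []
  [4] addr=0x62 blk=12 s=0: L1-HIT | VC []
  [5] addr=0x47 blk=8 s=0: MISS | VC [12]
  [6] addr=0x43 blk=8 s=0: L1-HIT | VC [12]
  [7] addr=0x42 blk=8 s=0: L1-HIT | VC [12]
  [8] addr=0x46 blk=8 s=0: L1-HIT | VC [12]
  [9] addr=0x60 blk=12 s=0: VC-HIT | VC [8]
  [10] addr=0x46 blk=8 s=0: VC-HIT | VC [12]
  [11] addr=0x65 blk=12 s=0: VC-HIT | VC [8]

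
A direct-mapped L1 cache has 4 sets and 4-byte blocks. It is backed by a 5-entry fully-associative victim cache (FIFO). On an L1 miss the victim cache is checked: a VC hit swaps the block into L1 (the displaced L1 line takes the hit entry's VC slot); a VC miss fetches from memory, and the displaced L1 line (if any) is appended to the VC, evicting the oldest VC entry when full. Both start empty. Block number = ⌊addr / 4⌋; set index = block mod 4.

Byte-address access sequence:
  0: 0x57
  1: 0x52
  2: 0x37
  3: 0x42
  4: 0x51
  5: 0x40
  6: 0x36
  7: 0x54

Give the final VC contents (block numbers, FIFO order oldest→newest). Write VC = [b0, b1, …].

0: 0x57 (blk 21, set 1) → MISS  vc=[]
1: 0x52 (blk 20, set 0) → MISS  vc=[]
2: 0x37 (blk 13, set 1) → MISS  vc=[21]
3: 0x42 (blk 16, set 0) → MISS  vc=[21, 20]
4: 0x51 (blk 20, set 0) → VC-HIT  vc=[21, 16]
5: 0x40 (blk 16, set 0) → VC-HIT  vc=[21, 20]
6: 0x36 (blk 13, set 1) → L1-HIT  vc=[21, 20]
7: 0x54 (blk 21, set 1) → VC-HIT  vc=[13, 20]

VC = [13, 20]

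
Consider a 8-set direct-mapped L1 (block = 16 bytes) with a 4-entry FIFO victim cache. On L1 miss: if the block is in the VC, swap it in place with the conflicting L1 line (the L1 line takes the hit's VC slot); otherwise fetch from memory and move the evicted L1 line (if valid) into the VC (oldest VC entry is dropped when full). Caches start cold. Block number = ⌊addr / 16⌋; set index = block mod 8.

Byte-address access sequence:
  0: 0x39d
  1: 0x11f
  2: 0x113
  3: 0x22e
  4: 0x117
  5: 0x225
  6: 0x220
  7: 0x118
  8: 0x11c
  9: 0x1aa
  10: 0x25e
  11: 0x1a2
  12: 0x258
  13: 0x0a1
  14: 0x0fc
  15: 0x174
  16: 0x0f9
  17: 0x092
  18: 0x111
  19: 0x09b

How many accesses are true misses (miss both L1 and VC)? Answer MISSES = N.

0: 0x39d (blk 57, set 1) → MISS  vc=[]
1: 0x11f (blk 17, set 1) → MISS  vc=[57]
2: 0x113 (blk 17, set 1) → L1-HIT  vc=[57]
3: 0x22e (blk 34, set 2) → MISS  vc=[57]
4: 0x117 (blk 17, set 1) → L1-HIT  vc=[57]
5: 0x225 (blk 34, set 2) → L1-HIT  vc=[57]
6: 0x220 (blk 34, set 2) → L1-HIT  vc=[57]
7: 0x118 (blk 17, set 1) → L1-HIT  vc=[57]
8: 0x11c (blk 17, set 1) → L1-HIT  vc=[57]
9: 0x1aa (blk 26, set 2) → MISS  vc=[57, 34]
10: 0x25e (blk 37, set 5) → MISS  vc=[57, 34]
11: 0x1a2 (blk 26, set 2) → L1-HIT  vc=[57, 34]
12: 0x258 (blk 37, set 5) → L1-HIT  vc=[57, 34]
13: 0xa1 (blk 10, set 2) → MISS  vc=[57, 34, 26]
14: 0xfc (blk 15, set 7) → MISS  vc=[57, 34, 26]
15: 0x174 (blk 23, set 7) → MISS  vc=[57, 34, 26, 15]
16: 0xf9 (blk 15, set 7) → VC-HIT  vc=[57, 34, 26, 23]
17: 0x92 (blk 9, set 1) → MISS  vc=[34, 26, 23, 17]
18: 0x111 (blk 17, set 1) → VC-HIT  vc=[34, 26, 23, 9]
19: 0x9b (blk 9, set 1) → VC-HIT  vc=[34, 26, 23, 17]

MISSES = 9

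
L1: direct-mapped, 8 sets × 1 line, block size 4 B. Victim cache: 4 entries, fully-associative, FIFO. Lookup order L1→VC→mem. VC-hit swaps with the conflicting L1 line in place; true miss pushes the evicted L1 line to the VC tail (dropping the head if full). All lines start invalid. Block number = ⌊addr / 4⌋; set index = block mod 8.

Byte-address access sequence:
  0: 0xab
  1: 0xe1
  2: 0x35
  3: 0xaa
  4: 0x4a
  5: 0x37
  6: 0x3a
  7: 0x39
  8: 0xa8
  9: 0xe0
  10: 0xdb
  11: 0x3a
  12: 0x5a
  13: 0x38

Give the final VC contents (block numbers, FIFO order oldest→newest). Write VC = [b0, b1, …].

0: 0xab (blk 42, set 2) → MISS  vc=[]
1: 0xe1 (blk 56, set 0) → MISS  vc=[]
2: 0x35 (blk 13, set 5) → MISS  vc=[]
3: 0xaa (blk 42, set 2) → L1-HIT  vc=[]
4: 0x4a (blk 18, set 2) → MISS  vc=[42]
5: 0x37 (blk 13, set 5) → L1-HIT  vc=[42]
6: 0x3a (blk 14, set 6) → MISS  vc=[42]
7: 0x39 (blk 14, set 6) → L1-HIT  vc=[42]
8: 0xa8 (blk 42, set 2) → VC-HIT  vc=[18]
9: 0xe0 (blk 56, set 0) → L1-HIT  vc=[18]
10: 0xdb (blk 54, set 6) → MISS  vc=[18, 14]
11: 0x3a (blk 14, set 6) → VC-HIT  vc=[18, 54]
12: 0x5a (blk 22, set 6) → MISS  vc=[18, 54, 14]
13: 0x38 (blk 14, set 6) → VC-HIT  vc=[18, 54, 22]

VC = [18, 54, 22]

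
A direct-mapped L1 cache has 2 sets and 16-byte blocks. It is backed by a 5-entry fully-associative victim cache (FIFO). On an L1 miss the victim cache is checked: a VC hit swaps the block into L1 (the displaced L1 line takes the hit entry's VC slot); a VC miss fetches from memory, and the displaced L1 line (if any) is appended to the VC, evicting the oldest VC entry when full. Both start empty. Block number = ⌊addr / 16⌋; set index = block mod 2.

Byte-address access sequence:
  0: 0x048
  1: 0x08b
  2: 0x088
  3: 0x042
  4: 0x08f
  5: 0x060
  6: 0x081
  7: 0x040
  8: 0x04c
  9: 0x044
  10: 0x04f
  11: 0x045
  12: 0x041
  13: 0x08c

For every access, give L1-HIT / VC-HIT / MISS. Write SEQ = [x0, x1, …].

SEQ = [MISS, MISS, L1-HIT, VC-HIT, VC-HIT, MISS, VC-HIT, VC-HIT, L1-HIT, L1-HIT, L1-HIT, L1-HIT, L1-HIT, VC-HIT]

0: 0x48 (blk 4, set 0) → MISS  vc=[]
1: 0x8b (blk 8, set 0) → MISS  vc=[4]
2: 0x88 (blk 8, set 0) → L1-HIT  vc=[4]
3: 0x42 (blk 4, set 0) → VC-HIT  vc=[8]
4: 0x8f (blk 8, set 0) → VC-HIT  vc=[4]
5: 0x60 (blk 6, set 0) → MISS  vc=[4, 8]
6: 0x81 (blk 8, set 0) → VC-HIT  vc=[4, 6]
7: 0x40 (blk 4, set 0) → VC-HIT  vc=[8, 6]
8: 0x4c (blk 4, set 0) → L1-HIT  vc=[8, 6]
9: 0x44 (blk 4, set 0) → L1-HIT  vc=[8, 6]
10: 0x4f (blk 4, set 0) → L1-HIT  vc=[8, 6]
11: 0x45 (blk 4, set 0) → L1-HIT  vc=[8, 6]
12: 0x41 (blk 4, set 0) → L1-HIT  vc=[8, 6]
13: 0x8c (blk 8, set 0) → VC-HIT  vc=[4, 6]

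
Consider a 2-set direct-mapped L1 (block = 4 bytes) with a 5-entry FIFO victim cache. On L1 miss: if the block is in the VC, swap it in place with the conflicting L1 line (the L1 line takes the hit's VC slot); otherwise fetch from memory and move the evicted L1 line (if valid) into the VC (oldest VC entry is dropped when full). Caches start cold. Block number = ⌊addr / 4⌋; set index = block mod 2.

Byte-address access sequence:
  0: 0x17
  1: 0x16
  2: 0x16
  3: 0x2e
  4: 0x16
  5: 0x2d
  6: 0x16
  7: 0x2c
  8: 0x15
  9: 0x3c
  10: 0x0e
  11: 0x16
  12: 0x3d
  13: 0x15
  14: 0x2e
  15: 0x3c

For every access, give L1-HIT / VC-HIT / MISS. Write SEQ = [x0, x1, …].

SEQ = [MISS, L1-HIT, L1-HIT, MISS, VC-HIT, VC-HIT, VC-HIT, VC-HIT, VC-HIT, MISS, MISS, VC-HIT, VC-HIT, VC-HIT, VC-HIT, VC-HIT]

  [0] addr=0x17 blk=5 s=1: MISS | VC []
  [1] addr=0x16 blk=5 s=1: L1-HIT | VC []
  [2] addr=0x16 blk=5 s=1: L1-HIT | VC []
  [3] addr=0x2e blk=11 s=1: MISS | VC [5]
  [4] addr=0x16 blk=5 s=1: VC-HIT | VC [11]
  [5] addr=0x2d blk=11 s=1: VC-HIT | VC [5]
  [6] addr=0x16 blk=5 s=1: VC-HIT | VC [11]
  [7] addr=0x2c blk=11 s=1: VC-HIT | VC [5]
  [8] addr=0x15 blk=5 s=1: VC-HIT | VC [11]
  [9] addr=0x3c blk=15 s=1: MISS | VC [11, 5]
  [10] addr=0xe blk=3 s=1: MISS | VC [11, 5, 15]
  [11] addr=0x16 blk=5 s=1: VC-HIT | VC [11, 3, 15]
  [12] addr=0x3d blk=15 s=1: VC-HIT | VC [11, 3, 5]
  [13] addr=0x15 blk=5 s=1: VC-HIT | VC [11, 3, 15]
  [14] addr=0x2e blk=11 s=1: VC-HIT | VC [5, 3, 15]
  [15] addr=0x3c blk=15 s=1: VC-HIT | VC [5, 3, 11]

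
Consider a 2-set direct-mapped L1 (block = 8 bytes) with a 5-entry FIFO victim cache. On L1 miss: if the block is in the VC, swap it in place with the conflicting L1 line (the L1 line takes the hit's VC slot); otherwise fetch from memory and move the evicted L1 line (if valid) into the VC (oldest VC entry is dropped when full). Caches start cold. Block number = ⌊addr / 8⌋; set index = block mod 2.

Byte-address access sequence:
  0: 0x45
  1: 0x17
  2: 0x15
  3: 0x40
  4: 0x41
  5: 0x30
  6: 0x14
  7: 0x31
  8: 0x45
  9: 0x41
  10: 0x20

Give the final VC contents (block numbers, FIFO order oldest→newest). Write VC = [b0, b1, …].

VC = [2, 6, 8]

#0 0x45→b8/s0 MISS; vc=[]
#1 0x17→b2/s0 MISS; vc=[8]
#2 0x15→b2/s0 L1-HIT; vc=[8]
#3 0x40→b8/s0 VC-HIT; vc=[2]
#4 0x41→b8/s0 L1-HIT; vc=[2]
#5 0x30→b6/s0 MISS; vc=[2,8]
#6 0x14→b2/s0 VC-HIT; vc=[6,8]
#7 0x31→b6/s0 VC-HIT; vc=[2,8]
#8 0x45→b8/s0 VC-HIT; vc=[2,6]
#9 0x41→b8/s0 L1-HIT; vc=[2,6]
#10 0x20→b4/s0 MISS; vc=[2,6,8]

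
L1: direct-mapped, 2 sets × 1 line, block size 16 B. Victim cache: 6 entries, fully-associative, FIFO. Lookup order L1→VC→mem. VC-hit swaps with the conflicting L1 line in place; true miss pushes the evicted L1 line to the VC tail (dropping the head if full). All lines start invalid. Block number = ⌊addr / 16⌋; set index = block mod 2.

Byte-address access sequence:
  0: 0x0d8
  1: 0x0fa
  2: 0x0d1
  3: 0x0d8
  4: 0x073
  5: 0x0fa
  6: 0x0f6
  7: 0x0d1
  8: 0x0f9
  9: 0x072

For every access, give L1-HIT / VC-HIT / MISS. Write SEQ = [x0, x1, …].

SEQ = [MISS, MISS, VC-HIT, L1-HIT, MISS, VC-HIT, L1-HIT, VC-HIT, VC-HIT, VC-HIT]

  [0] addr=0xd8 blk=13 s=1: MISS | VC []
  [1] addr=0xfa blk=15 s=1: MISS | VC [13]
  [2] addr=0xd1 blk=13 s=1: VC-HIT | VC [15]
  [3] addr=0xd8 blk=13 s=1: L1-HIT | VC [15]
  [4] addr=0x73 blk=7 s=1: MISS | VC [15, 13]
  [5] addr=0xfa blk=15 s=1: VC-HIT | VC [7, 13]
  [6] addr=0xf6 blk=15 s=1: L1-HIT | VC [7, 13]
  [7] addr=0xd1 blk=13 s=1: VC-HIT | VC [7, 15]
  [8] addr=0xf9 blk=15 s=1: VC-HIT | VC [7, 13]
  [9] addr=0x72 blk=7 s=1: VC-HIT | VC [15, 13]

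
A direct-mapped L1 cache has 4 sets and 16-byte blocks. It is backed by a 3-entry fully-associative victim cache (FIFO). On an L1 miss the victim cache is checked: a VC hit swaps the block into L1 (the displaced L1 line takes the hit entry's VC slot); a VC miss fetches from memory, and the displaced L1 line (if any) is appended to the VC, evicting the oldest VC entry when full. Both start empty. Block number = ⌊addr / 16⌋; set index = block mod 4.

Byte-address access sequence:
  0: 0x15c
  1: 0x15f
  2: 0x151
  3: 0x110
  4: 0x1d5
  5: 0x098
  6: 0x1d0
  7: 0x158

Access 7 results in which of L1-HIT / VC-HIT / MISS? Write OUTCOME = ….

OUTCOME = VC-HIT

0: 0x15c (blk 21, set 1) → MISS  vc=[]
1: 0x15f (blk 21, set 1) → L1-HIT  vc=[]
2: 0x151 (blk 21, set 1) → L1-HIT  vc=[]
3: 0x110 (blk 17, set 1) → MISS  vc=[21]
4: 0x1d5 (blk 29, set 1) → MISS  vc=[21, 17]
5: 0x98 (blk 9, set 1) → MISS  vc=[21, 17, 29]
6: 0x1d0 (blk 29, set 1) → VC-HIT  vc=[21, 17, 9]
7: 0x158 (blk 21, set 1) → VC-HIT  vc=[29, 17, 9]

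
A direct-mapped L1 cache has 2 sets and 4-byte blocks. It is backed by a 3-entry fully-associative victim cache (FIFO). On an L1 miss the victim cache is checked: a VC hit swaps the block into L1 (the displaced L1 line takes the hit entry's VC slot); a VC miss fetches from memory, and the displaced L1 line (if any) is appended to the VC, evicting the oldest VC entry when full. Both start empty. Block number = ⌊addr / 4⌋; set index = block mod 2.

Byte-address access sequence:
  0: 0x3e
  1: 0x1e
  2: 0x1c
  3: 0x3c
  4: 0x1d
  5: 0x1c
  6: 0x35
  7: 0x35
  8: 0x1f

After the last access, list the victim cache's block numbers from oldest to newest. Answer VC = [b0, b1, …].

VC = [15, 13]

#0 0x3e→b15/s1 MISS; vc=[]
#1 0x1e→b7/s1 MISS; vc=[15]
#2 0x1c→b7/s1 L1-HIT; vc=[15]
#3 0x3c→b15/s1 VC-HIT; vc=[7]
#4 0x1d→b7/s1 VC-HIT; vc=[15]
#5 0x1c→b7/s1 L1-HIT; vc=[15]
#6 0x35→b13/s1 MISS; vc=[15,7]
#7 0x35→b13/s1 L1-HIT; vc=[15,7]
#8 0x1f→b7/s1 VC-HIT; vc=[15,13]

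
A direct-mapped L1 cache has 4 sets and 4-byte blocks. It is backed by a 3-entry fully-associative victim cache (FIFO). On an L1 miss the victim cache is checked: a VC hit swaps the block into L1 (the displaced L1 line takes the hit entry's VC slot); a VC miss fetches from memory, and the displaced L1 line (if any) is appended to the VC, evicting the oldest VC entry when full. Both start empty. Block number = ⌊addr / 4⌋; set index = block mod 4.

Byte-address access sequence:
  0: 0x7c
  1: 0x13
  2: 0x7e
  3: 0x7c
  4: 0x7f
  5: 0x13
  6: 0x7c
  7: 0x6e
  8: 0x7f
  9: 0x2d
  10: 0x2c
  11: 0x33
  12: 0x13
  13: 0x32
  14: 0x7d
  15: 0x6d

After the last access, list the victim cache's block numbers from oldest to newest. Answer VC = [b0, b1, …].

0: 0x7c (blk 31, set 3) → MISS  vc=[]
1: 0x13 (blk 4, set 0) → MISS  vc=[]
2: 0x7e (blk 31, set 3) → L1-HIT  vc=[]
3: 0x7c (blk 31, set 3) → L1-HIT  vc=[]
4: 0x7f (blk 31, set 3) → L1-HIT  vc=[]
5: 0x13 (blk 4, set 0) → L1-HIT  vc=[]
6: 0x7c (blk 31, set 3) → L1-HIT  vc=[]
7: 0x6e (blk 27, set 3) → MISS  vc=[31]
8: 0x7f (blk 31, set 3) → VC-HIT  vc=[27]
9: 0x2d (blk 11, set 3) → MISS  vc=[27, 31]
10: 0x2c (blk 11, set 3) → L1-HIT  vc=[27, 31]
11: 0x33 (blk 12, set 0) → MISS  vc=[27, 31, 4]
12: 0x13 (blk 4, set 0) → VC-HIT  vc=[27, 31, 12]
13: 0x32 (blk 12, set 0) → VC-HIT  vc=[27, 31, 4]
14: 0x7d (blk 31, set 3) → VC-HIT  vc=[27, 11, 4]
15: 0x6d (blk 27, set 3) → VC-HIT  vc=[31, 11, 4]

VC = [31, 11, 4]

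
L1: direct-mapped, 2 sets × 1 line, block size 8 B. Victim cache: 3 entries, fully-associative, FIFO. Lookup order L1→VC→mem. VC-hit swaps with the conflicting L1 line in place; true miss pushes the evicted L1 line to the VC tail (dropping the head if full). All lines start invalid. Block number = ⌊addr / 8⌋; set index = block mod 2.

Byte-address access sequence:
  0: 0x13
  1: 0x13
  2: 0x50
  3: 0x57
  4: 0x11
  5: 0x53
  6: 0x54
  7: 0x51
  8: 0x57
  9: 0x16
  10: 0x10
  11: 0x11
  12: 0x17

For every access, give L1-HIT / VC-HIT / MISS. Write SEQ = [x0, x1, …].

SEQ = [MISS, L1-HIT, MISS, L1-HIT, VC-HIT, VC-HIT, L1-HIT, L1-HIT, L1-HIT, VC-HIT, L1-HIT, L1-HIT, L1-HIT]

  [0] addr=0x13 blk=2 s=0: MISS | VC []
  [1] addr=0x13 blk=2 s=0: L1-HIT | VC []
  [2] addr=0x50 blk=10 s=0: MISS | VC [2]
  [3] addr=0x57 blk=10 s=0: L1-HIT | VC [2]
  [4] addr=0x11 blk=2 s=0: VC-HIT | VC [10]
  [5] addr=0x53 blk=10 s=0: VC-HIT | VC [2]
  [6] addr=0x54 blk=10 s=0: L1-HIT | VC [2]
  [7] addr=0x51 blk=10 s=0: L1-HIT | VC [2]
  [8] addr=0x57 blk=10 s=0: L1-HIT | VC [2]
  [9] addr=0x16 blk=2 s=0: VC-HIT | VC [10]
  [10] addr=0x10 blk=2 s=0: L1-HIT | VC [10]
  [11] addr=0x11 blk=2 s=0: L1-HIT | VC [10]
  [12] addr=0x17 blk=2 s=0: L1-HIT | VC [10]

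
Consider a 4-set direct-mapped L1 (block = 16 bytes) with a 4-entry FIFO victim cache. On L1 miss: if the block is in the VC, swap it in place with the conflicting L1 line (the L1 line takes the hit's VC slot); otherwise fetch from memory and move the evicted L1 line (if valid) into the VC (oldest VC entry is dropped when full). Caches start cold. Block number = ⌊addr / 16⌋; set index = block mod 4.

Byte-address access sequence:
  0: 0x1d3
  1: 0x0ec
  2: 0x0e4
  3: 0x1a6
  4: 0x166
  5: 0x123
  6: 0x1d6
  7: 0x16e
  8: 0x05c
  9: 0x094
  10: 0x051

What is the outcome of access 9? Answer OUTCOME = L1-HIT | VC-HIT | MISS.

  [0] addr=0x1d3 blk=29 s=1: MISS | VC []
  [1] addr=0xec blk=14 s=2: MISS | VC []
  [2] addr=0xe4 blk=14 s=2: L1-HIT | VC []
  [3] addr=0x1a6 blk=26 s=2: MISS | VC [14]
  [4] addr=0x166 blk=22 s=2: MISS | VC [14, 26]
  [5] addr=0x123 blk=18 s=2: MISS | VC [14, 26, 22]
  [6] addr=0x1d6 blk=29 s=1: L1-HIT | VC [14, 26, 22]
  [7] addr=0x16e blk=22 s=2: VC-HIT | VC [14, 26, 18]
  [8] addr=0x5c blk=5 s=1: MISS | VC [14, 26, 18, 29]
  [9] addr=0x94 blk=9 s=1: MISS | VC [26, 18, 29, 5]
  [10] addr=0x51 blk=5 s=1: VC-HIT | VC [26, 18, 29, 9]

OUTCOME = MISS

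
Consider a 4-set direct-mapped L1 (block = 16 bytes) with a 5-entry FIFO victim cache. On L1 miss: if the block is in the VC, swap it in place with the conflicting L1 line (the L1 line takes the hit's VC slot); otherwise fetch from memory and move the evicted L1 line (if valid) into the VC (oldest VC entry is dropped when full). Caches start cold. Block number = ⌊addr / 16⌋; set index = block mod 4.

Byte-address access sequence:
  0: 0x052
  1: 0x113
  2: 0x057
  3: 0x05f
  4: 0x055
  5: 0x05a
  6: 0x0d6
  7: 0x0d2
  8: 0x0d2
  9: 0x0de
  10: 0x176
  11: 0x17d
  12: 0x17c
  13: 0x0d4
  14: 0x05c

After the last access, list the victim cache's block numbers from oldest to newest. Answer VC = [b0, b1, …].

  [0] addr=0x52 blk=5 s=1: MISS | VC []
  [1] addr=0x113 blk=17 s=1: MISS | VC [5]
  [2] addr=0x57 blk=5 s=1: VC-HIT | VC [17]
  [3] addr=0x5f blk=5 s=1: L1-HIT | VC [17]
  [4] addr=0x55 blk=5 s=1: L1-HIT | VC [17]
  [5] addr=0x5a blk=5 s=1: L1-HIT | VC [17]
  [6] addr=0xd6 blk=13 s=1: MISS | VC [17, 5]
  [7] addr=0xd2 blk=13 s=1: L1-HIT | VC [17, 5]
  [8] addr=0xd2 blk=13 s=1: L1-HIT | VC [17, 5]
  [9] addr=0xde blk=13 s=1: L1-HIT | VC [17, 5]
  [10] addr=0x176 blk=23 s=3: MISS | VC [17, 5]
  [11] addr=0x17d blk=23 s=3: L1-HIT | VC [17, 5]
  [12] addr=0x17c blk=23 s=3: L1-HIT | VC [17, 5]
  [13] addr=0xd4 blk=13 s=1: L1-HIT | VC [17, 5]
  [14] addr=0x5c blk=5 s=1: VC-HIT | VC [17, 13]

VC = [17, 13]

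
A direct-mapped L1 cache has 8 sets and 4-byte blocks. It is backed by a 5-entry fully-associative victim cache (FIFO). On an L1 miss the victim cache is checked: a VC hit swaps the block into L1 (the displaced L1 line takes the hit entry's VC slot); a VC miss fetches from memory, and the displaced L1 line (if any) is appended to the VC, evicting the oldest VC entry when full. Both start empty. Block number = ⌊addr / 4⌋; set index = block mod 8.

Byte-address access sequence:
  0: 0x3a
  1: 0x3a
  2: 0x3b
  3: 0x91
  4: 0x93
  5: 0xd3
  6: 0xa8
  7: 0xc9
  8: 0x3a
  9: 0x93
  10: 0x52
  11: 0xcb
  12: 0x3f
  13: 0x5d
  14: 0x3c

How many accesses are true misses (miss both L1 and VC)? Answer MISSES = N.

0: 0x3a (blk 14, set 6) → MISS  vc=[]
1: 0x3a (blk 14, set 6) → L1-HIT  vc=[]
2: 0x3b (blk 14, set 6) → L1-HIT  vc=[]
3: 0x91 (blk 36, set 4) → MISS  vc=[]
4: 0x93 (blk 36, set 4) → L1-HIT  vc=[]
5: 0xd3 (blk 52, set 4) → MISS  vc=[36]
6: 0xa8 (blk 42, set 2) → MISS  vc=[36]
7: 0xc9 (blk 50, set 2) → MISS  vc=[36, 42]
8: 0x3a (blk 14, set 6) → L1-HIT  vc=[36, 42]
9: 0x93 (blk 36, set 4) → VC-HIT  vc=[52, 42]
10: 0x52 (blk 20, set 4) → MISS  vc=[52, 42, 36]
11: 0xcb (blk 50, set 2) → L1-HIT  vc=[52, 42, 36]
12: 0x3f (blk 15, set 7) → MISS  vc=[52, 42, 36]
13: 0x5d (blk 23, set 7) → MISS  vc=[52, 42, 36, 15]
14: 0x3c (blk 15, set 7) → VC-HIT  vc=[52, 42, 36, 23]

MISSES = 8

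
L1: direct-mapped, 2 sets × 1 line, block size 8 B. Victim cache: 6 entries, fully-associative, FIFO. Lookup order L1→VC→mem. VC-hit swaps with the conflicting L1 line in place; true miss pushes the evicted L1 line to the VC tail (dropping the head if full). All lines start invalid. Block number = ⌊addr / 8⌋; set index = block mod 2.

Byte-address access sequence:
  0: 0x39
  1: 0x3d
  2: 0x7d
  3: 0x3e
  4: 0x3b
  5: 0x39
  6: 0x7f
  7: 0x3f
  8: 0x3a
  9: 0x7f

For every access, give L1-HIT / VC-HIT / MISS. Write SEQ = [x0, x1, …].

0: 0x39 (blk 7, set 1) → MISS  vc=[]
1: 0x3d (blk 7, set 1) → L1-HIT  vc=[]
2: 0x7d (blk 15, set 1) → MISS  vc=[7]
3: 0x3e (blk 7, set 1) → VC-HIT  vc=[15]
4: 0x3b (blk 7, set 1) → L1-HIT  vc=[15]
5: 0x39 (blk 7, set 1) → L1-HIT  vc=[15]
6: 0x7f (blk 15, set 1) → VC-HIT  vc=[7]
7: 0x3f (blk 7, set 1) → VC-HIT  vc=[15]
8: 0x3a (blk 7, set 1) → L1-HIT  vc=[15]
9: 0x7f (blk 15, set 1) → VC-HIT  vc=[7]

SEQ = [MISS, L1-HIT, MISS, VC-HIT, L1-HIT, L1-HIT, VC-HIT, VC-HIT, L1-HIT, VC-HIT]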